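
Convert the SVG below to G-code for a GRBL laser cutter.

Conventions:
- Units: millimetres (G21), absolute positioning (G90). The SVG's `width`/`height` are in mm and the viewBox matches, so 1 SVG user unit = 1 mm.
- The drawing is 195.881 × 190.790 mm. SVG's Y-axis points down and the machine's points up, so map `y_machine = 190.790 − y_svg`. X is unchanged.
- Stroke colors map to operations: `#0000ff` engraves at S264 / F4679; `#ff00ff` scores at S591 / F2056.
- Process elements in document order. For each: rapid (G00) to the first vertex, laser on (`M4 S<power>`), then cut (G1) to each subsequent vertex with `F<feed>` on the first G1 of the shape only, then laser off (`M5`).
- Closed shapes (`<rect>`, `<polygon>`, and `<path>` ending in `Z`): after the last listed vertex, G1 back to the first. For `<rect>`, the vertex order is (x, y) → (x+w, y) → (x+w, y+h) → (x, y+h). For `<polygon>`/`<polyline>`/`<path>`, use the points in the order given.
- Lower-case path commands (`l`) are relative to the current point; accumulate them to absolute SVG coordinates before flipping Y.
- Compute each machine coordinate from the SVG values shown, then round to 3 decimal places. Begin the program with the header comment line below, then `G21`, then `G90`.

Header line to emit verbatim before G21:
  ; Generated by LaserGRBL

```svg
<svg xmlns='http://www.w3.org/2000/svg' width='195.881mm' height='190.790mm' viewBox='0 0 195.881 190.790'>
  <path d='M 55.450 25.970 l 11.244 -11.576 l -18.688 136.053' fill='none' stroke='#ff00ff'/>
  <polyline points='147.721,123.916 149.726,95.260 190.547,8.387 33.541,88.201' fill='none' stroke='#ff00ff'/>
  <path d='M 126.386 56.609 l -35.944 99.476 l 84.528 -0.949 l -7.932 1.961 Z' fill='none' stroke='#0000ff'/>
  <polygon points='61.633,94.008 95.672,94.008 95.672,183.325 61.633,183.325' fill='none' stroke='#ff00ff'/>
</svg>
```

viewBox `0 0 195.881 190.790` with mm width/height → 1 unit = 1 mm. Flip: y_m = 190.790 − y_svg.

**Shape 1** — `<path>` open polyline, stroke `#ff00ff` → score (S591, F2056). Machine vertices: (55.450,164.820) → (66.694,176.396) → (48.006,40.343). Open path.

**Shape 2** — `<polyline>` open polyline, stroke `#ff00ff` → score (S591, F2056). Machine vertices: (147.721,66.874) → (149.726,95.530) → (190.547,182.403) → (33.541,102.589). Open path.

**Shape 3** — `<path>` closed polygon, stroke `#0000ff` → engrave (S264, F4679). Machine vertices: (126.386,134.181) → (90.442,34.705) → (174.970,35.654) → (167.038,33.693) → (126.386,134.181). Closed: final G1 returns to the first vertex.

**Shape 4** — `<polygon>` rectangle, stroke `#ff00ff` → score (S591, F2056). Machine vertices: (61.633,96.782) → (95.672,96.782) → (95.672,7.465) → (61.633,7.465) → (61.633,96.782). Closed: final G1 returns to the first vertex.

; Generated by LaserGRBL
G21
G90
G00 X55.450 Y164.820
M4 S591
G1 X66.694 Y176.396 F2056
G1 X48.006 Y40.343
M5
G00 X147.721 Y66.874
M4 S591
G1 X149.726 Y95.530 F2056
G1 X190.547 Y182.403
G1 X33.541 Y102.589
M5
G00 X126.386 Y134.181
M4 S264
G1 X90.442 Y34.705 F4679
G1 X174.970 Y35.654
G1 X167.038 Y33.693
G1 X126.386 Y134.181
M5
G00 X61.633 Y96.782
M4 S591
G1 X95.672 Y96.782 F2056
G1 X95.672 Y7.465
G1 X61.633 Y7.465
G1 X61.633 Y96.782
M5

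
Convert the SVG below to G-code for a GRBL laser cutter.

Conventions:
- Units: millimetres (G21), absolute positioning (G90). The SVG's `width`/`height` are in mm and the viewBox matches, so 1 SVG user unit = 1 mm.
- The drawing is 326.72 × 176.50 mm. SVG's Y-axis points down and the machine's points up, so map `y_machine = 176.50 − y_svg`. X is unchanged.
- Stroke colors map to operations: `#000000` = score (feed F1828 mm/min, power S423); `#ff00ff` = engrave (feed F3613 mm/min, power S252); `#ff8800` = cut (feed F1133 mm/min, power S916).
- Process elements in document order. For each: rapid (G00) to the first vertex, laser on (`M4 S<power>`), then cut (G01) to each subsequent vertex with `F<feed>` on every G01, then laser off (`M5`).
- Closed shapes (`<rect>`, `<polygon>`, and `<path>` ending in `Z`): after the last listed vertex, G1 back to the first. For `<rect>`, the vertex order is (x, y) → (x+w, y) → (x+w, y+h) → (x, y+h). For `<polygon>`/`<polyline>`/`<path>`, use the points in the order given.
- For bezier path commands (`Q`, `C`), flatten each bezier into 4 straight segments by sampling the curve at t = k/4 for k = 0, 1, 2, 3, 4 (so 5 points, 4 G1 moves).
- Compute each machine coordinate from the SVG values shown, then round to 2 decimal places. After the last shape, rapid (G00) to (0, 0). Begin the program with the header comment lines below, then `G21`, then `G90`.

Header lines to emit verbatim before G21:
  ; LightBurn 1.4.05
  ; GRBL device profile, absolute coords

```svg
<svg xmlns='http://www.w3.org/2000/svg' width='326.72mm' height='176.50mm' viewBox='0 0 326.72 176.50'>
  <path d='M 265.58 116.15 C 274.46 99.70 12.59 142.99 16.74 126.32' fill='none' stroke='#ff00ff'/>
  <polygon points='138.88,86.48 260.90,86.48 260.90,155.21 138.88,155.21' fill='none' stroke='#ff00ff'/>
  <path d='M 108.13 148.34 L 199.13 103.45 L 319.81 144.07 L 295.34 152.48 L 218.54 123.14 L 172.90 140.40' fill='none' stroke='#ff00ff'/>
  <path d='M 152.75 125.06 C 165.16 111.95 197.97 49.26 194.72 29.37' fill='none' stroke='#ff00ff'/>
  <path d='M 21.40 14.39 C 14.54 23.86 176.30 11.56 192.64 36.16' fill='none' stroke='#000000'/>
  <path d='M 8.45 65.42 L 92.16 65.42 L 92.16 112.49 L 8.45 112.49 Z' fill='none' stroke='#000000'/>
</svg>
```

; LightBurn 1.4.05
; GRBL device profile, absolute coords
G21
G90
G00 X265.58 Y60.35
M4 S252
G01 X229.86 Y63.36 F3613
G01 X142.93 Y55.18 F3613
G01 X55.12 Y47.05 F3613
G01 X16.74 Y50.18 F3613
M5
G00 X138.88 Y90.02
M4 S252
G01 X260.90 Y90.02 F3613
G01 X260.90 Y21.29 F3613
G01 X138.88 Y21.29 F3613
G01 X138.88 Y90.02 F3613
M5
G00 X108.13 Y28.16
M4 S252
G01 X199.13 Y73.05 F3613
G01 X319.81 Y32.43 F3613
G01 X295.34 Y24.02 F3613
G01 X218.54 Y53.36 F3613
G01 X172.90 Y36.10 F3613
M5
G00 X152.75 Y51.44
M4 S252
G01 X165.00 Y69.13 F3613
G01 X179.61 Y96.74 F3613
G01 X191.28 Y125.63 F3613
G01 X194.72 Y147.13 F3613
M5
G00 X21.40 Y162.11
M4 S423
G01 X42.96 Y158.17 F1828
G01 X98.32 Y156.90 F1828
G01 X158.03 Y152.79 F1828
G01 X192.64 Y140.34 F1828
M5
G00 X8.45 Y111.08
M4 S423
G01 X92.16 Y111.08 F1828
G01 X92.16 Y64.01 F1828
G01 X8.45 Y64.01 F1828
G01 X8.45 Y111.08 F1828
M5
G00 X0.00 Y0.00

viewBox `0 0 326.72 176.50` with mm width/height → 1 unit = 1 mm. Flip: y_m = 176.50 − y_svg.

**Shape 1** — `<path>` cubic bezier, stroke `#ff00ff` → engrave (S252, F3613). Control points (SVG): P0=(265.58,116.15), P1=(274.46,99.70), P2=(12.59,142.99), P3=(16.74,126.32); sampled at t=k/4. Machine vertices: (265.58,60.35) → (229.86,63.36) → (142.93,55.18) → (55.12,47.05) → (16.74,50.18). Open path.

**Shape 2** — `<polygon>` rectangle, stroke `#ff00ff` → engrave (S252, F3613). Machine vertices: (138.88,90.02) → (260.90,90.02) → (260.90,21.29) → (138.88,21.29) → (138.88,90.02). Closed: final G1 returns to the first vertex.

**Shape 3** — `<path>` open polyline, stroke `#ff00ff` → engrave (S252, F3613). Machine vertices: (108.13,28.16) → (199.13,73.05) → (319.81,32.43) → (295.34,24.02) → (218.54,53.36) → (172.90,36.10). Open path.

**Shape 4** — `<path>` cubic bezier, stroke `#ff00ff` → engrave (S252, F3613). Control points (SVG): P0=(152.75,125.06), P1=(165.16,111.95), P2=(197.97,49.26), P3=(194.72,29.37); sampled at t=k/4. Machine vertices: (152.75,51.44) → (165.00,69.13) → (179.61,96.74) → (191.28,125.63) → (194.72,147.13). Open path.

**Shape 5** — `<path>` cubic bezier, stroke `#000000` → score (S423, F1828). Control points (SVG): P0=(21.40,14.39), P1=(14.54,23.86), P2=(176.30,11.56), P3=(192.64,36.16); sampled at t=k/4. Machine vertices: (21.40,162.11) → (42.96,158.17) → (98.32,156.90) → (158.03,152.79) → (192.64,140.34). Open path.

**Shape 6** — `<path>` rectangle, stroke `#000000` → score (S423, F1828). Machine vertices: (8.45,111.08) → (92.16,111.08) → (92.16,64.01) → (8.45,64.01) → (8.45,111.08). Closed: final G1 returns to the first vertex.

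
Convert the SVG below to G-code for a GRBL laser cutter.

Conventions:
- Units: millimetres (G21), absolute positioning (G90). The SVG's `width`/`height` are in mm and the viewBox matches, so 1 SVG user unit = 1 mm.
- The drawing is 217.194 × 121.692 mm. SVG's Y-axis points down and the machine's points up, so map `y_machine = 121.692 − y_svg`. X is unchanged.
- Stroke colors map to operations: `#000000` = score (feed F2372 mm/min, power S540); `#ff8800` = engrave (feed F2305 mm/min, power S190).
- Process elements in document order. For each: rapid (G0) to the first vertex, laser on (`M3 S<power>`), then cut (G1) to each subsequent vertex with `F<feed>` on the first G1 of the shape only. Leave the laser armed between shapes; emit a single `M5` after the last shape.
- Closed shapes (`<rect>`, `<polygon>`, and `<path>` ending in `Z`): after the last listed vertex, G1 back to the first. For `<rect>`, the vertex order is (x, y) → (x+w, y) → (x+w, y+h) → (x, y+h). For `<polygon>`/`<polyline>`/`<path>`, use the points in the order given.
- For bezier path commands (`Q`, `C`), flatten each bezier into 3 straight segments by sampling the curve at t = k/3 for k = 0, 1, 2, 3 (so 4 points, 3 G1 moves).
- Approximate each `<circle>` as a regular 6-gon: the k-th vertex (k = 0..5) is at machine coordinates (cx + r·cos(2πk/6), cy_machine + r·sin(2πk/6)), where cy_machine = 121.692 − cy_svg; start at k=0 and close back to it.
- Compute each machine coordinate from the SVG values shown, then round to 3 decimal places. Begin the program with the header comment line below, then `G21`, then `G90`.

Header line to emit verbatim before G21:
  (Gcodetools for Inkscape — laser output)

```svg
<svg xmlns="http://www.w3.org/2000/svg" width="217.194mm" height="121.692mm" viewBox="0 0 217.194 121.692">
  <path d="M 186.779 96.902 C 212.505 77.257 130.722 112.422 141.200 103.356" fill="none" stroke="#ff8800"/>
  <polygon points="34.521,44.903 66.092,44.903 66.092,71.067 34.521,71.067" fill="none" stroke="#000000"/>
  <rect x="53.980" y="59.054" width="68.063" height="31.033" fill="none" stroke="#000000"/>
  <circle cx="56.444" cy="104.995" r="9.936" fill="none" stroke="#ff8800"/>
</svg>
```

(Gcodetools for Inkscape — laser output)
G21
G90
G0 X186.779 Y24.790
M3 S190
G1 X184.068 Y29.833 F2305
G1 X154.077 Y20.345
G1 X141.200 Y18.336
G0 X34.521 Y76.789
M3 S540
G1 X66.092 Y76.789 F2372
G1 X66.092 Y50.625
G1 X34.521 Y50.625
G1 X34.521 Y76.789
G0 X53.980 Y62.638
M3 S540
G1 X122.043 Y62.638 F2372
G1 X122.043 Y31.605
G1 X53.980 Y31.605
G1 X53.980 Y62.638
G0 X66.380 Y16.697
M3 S190
G1 X61.412 Y25.302 F2305
G1 X51.476 Y25.302
G1 X46.508 Y16.697
G1 X51.476 Y8.092
G1 X61.412 Y8.092
G1 X66.380 Y16.697
M5

viewBox `0 0 217.194 121.692` with mm width/height → 1 unit = 1 mm. Flip: y_m = 121.692 − y_svg.

**Shape 1** — `<path>` cubic bezier, stroke `#ff8800` → engrave (S190, F2305). Control points (SVG): P0=(186.779,96.902), P1=(212.505,77.257), P2=(130.722,112.422), P3=(141.200,103.356); sampled at t=k/3. Machine vertices: (186.779,24.790) → (184.068,29.833) → (154.077,20.345) → (141.200,18.336). Open path.

**Shape 2** — `<polygon>` rectangle, stroke `#000000` → score (S540, F2372). Machine vertices: (34.521,76.789) → (66.092,76.789) → (66.092,50.625) → (34.521,50.625) → (34.521,76.789). Closed: final G1 returns to the first vertex.

**Shape 3** — `<rect>` rectangle, stroke `#000000` → score (S540, F2372). Machine vertices: (53.980,62.638) → (122.043,62.638) → (122.043,31.605) → (53.980,31.605) → (53.980,62.638). Closed: final G1 returns to the first vertex.

**Shape 4** — `<circle>` circle, stroke `#ff8800` → engrave (S190, F2305). Machine vertices: (66.380,16.697) → (61.412,25.302) → (51.476,25.302) → (46.508,16.697) → (51.476,8.092) → (61.412,8.092) → (66.380,16.697). Closed: final G1 returns to the first vertex.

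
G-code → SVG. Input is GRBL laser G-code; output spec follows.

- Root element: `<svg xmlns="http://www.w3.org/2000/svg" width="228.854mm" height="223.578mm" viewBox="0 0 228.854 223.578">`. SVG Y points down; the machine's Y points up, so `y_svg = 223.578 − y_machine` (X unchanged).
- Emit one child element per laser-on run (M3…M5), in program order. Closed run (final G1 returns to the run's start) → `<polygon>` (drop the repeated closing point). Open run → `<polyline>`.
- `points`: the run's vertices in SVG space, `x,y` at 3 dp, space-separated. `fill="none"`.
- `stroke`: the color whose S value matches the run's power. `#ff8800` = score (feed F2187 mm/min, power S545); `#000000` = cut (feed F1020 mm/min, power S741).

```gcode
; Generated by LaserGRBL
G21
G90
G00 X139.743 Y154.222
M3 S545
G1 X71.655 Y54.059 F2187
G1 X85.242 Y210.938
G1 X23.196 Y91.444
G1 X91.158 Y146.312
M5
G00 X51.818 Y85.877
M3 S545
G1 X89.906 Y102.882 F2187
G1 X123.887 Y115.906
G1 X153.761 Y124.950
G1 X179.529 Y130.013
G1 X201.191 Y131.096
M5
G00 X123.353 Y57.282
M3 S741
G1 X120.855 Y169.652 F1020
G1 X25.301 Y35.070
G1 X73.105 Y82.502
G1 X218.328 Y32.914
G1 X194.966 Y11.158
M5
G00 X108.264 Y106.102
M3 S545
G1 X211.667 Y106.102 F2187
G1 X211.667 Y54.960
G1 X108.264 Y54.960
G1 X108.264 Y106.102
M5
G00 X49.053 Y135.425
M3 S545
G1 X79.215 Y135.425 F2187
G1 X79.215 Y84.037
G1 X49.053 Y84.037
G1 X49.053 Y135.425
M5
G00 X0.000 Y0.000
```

<svg xmlns="http://www.w3.org/2000/svg" width="228.854mm" height="223.578mm" viewBox="0 0 228.854 223.578">
  <polyline points="139.743,69.356 71.655,169.519 85.242,12.640 23.196,132.134 91.158,77.266" fill="none" stroke="#ff8800"/>
  <polyline points="51.818,137.701 89.906,120.696 123.887,107.672 153.761,98.628 179.529,93.565 201.191,92.482" fill="none" stroke="#ff8800"/>
  <polyline points="123.353,166.296 120.855,53.926 25.301,188.508 73.105,141.076 218.328,190.664 194.966,212.420" fill="none" stroke="#000000"/>
  <polygon points="108.264,117.476 211.667,117.476 211.667,168.618 108.264,168.618" fill="none" stroke="#ff8800"/>
  <polygon points="49.053,88.153 79.215,88.153 79.215,139.541 49.053,139.541" fill="none" stroke="#ff8800"/>
</svg>

Each laser-on run becomes one SVG element. Flip Y back into SVG space with y_svg = 223.578 − y_machine.

Run 1: S545 ⇒ score layer `#ff8800`. The run is open, so emit a `<polyline>` with points (Y-flipped): 139.743,69.356 71.655,169.519 85.242,12.640 23.196,132.134 91.158,77.266.

Run 2: power S545 maps to stroke `#ff8800` (score). The run is open, so emit a `<polyline>` with points (Y-flipped): 51.818,137.701 89.906,120.696 123.887,107.672 153.761,98.628 179.529,93.565 201.191,92.482.

Run 3: power S741 maps to stroke `#000000` (cut). The run is open, so emit a `<polyline>` with points (Y-flipped): 123.353,166.296 120.855,53.926 25.301,188.508 73.105,141.076 218.328,190.664 194.966,212.420.

Run 4: power S545 maps to stroke `#ff8800` (score). The run returns to its start, so emit a `<polygon>` with points (Y-flipped): 108.264,117.476 211.667,117.476 211.667,168.618 108.264,168.618.

Run 5: S545 ⇒ score layer `#ff8800`. The run returns to its start, so emit a `<polygon>` with points (Y-flipped): 49.053,88.153 79.215,88.153 79.215,139.541 49.053,139.541.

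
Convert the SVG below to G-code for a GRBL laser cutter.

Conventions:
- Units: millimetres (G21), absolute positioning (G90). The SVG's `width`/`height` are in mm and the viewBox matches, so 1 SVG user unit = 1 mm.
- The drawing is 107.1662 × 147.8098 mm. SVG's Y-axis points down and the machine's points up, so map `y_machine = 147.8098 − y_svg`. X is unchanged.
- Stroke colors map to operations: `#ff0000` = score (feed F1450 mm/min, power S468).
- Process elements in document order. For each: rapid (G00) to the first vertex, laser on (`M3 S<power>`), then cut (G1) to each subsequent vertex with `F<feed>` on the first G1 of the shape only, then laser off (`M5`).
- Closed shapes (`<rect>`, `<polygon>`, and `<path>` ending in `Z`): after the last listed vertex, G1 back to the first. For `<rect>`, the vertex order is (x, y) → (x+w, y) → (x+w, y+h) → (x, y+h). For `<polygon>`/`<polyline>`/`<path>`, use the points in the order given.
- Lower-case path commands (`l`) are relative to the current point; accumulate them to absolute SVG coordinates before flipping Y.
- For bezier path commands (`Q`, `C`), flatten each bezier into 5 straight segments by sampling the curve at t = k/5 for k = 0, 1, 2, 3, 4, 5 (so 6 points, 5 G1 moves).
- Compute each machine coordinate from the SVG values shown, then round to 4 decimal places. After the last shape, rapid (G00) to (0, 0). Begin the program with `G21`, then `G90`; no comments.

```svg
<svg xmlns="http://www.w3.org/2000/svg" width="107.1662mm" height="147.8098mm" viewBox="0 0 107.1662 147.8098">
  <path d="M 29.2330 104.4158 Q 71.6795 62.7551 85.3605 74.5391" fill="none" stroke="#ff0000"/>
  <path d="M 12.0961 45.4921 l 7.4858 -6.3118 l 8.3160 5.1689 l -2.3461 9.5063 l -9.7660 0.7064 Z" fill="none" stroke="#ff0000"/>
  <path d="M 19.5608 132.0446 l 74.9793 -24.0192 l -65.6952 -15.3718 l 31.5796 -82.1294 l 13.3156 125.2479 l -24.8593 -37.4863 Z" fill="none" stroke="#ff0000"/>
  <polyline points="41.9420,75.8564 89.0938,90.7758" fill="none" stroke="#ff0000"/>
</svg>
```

viewBox `0 0 107.1662 147.8098` with mm width/height → 1 unit = 1 mm. Flip: y_m = 147.8098 − y_svg.

**Shape 1** — `<path>` quadratic bezier, stroke `#ff0000` → score (S468, F1450). Control points (SVG): P0=(29.2330,104.4158), P1=(71.6795,62.7551), P2=(85.3605,74.5391); sampled at t=k/5. Machine vertices: (29.2330,43.3940) → (45.0610,57.9205) → (58.5877,68.1714) → (69.8132,74.1467) → (78.7375,75.8465) → (85.3605,73.2707). Open path.

**Shape 2** — `<path>` regular polygon, stroke `#ff0000` → score (S468, F1450). Machine vertices: (12.0961,102.3177) → (19.5819,108.6295) → (27.8979,103.4606) → (25.5518,93.9543) → (15.7858,93.2479) → (12.0961,102.3177). Closed: final G1 returns to the first vertex.

**Shape 3** — `<path>` closed polygon, stroke `#ff0000` → score (S468, F1450). Machine vertices: (19.5608,15.7652) → (94.5401,39.7844) → (28.8449,55.1562) → (60.4245,137.2856) → (73.7401,12.0377) → (48.8808,49.5240) → (19.5608,15.7652). Closed: final G1 returns to the first vertex.

**Shape 4** — `<polyline>` line segment, stroke `#ff0000` → score (S468, F1450). Machine vertices: (41.9420,71.9534) → (89.0938,57.0340). Open path.

G21
G90
G00 X29.2330 Y43.3940
M3 S468
G1 X45.0610 Y57.9205 F1450
G1 X58.5877 Y68.1714
G1 X69.8132 Y74.1467
G1 X78.7375 Y75.8465
G1 X85.3605 Y73.2707
M5
G00 X12.0961 Y102.3177
M3 S468
G1 X19.5819 Y108.6295 F1450
G1 X27.8979 Y103.4606
G1 X25.5518 Y93.9543
G1 X15.7858 Y93.2479
G1 X12.0961 Y102.3177
M5
G00 X19.5608 Y15.7652
M3 S468
G1 X94.5401 Y39.7844 F1450
G1 X28.8449 Y55.1562
G1 X60.4245 Y137.2856
G1 X73.7401 Y12.0377
G1 X48.8808 Y49.5240
G1 X19.5608 Y15.7652
M5
G00 X41.9420 Y71.9534
M3 S468
G1 X89.0938 Y57.0340 F1450
M5
G00 X0.0000 Y0.0000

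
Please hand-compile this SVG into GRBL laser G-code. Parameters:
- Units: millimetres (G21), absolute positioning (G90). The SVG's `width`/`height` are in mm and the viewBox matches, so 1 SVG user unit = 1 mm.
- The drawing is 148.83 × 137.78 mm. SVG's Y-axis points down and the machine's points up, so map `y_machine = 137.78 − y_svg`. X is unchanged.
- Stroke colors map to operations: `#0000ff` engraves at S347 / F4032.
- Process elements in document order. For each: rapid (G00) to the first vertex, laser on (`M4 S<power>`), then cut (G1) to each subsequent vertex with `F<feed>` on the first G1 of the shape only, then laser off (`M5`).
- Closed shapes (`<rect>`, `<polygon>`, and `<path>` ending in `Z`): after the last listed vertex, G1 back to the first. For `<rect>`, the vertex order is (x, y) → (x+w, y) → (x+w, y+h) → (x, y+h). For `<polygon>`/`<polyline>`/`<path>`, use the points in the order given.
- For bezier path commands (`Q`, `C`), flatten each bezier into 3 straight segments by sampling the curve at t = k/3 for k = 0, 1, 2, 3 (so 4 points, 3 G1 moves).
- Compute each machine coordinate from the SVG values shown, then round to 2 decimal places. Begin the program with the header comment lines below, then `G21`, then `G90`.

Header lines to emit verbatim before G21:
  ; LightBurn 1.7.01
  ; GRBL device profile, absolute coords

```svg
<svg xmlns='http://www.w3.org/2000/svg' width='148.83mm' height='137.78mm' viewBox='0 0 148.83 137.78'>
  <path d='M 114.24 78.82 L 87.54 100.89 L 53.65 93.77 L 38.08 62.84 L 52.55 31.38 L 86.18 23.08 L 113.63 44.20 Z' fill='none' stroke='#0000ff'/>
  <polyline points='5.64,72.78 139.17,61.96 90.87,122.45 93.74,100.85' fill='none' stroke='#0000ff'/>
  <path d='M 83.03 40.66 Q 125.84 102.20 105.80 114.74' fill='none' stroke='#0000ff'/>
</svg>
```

; LightBurn 1.7.01
; GRBL device profile, absolute coords
G21
G90
G00 X114.24 Y58.96
M4 S347
G1 X87.54 Y36.89 F4032
G1 X53.65 Y44.01
G1 X38.08 Y74.94
G1 X52.55 Y106.40
G1 X86.18 Y114.70
G1 X113.63 Y93.58
G1 X114.24 Y58.96
M5
G00 X5.64 Y65.00
M4 S347
G1 X139.17 Y75.82 F4032
G1 X90.87 Y15.33
G1 X93.74 Y36.93
M5
G00 X83.03 Y97.12
M4 S347
G1 X104.59 Y61.54 F4032
G1 X112.18 Y36.84
G1 X105.80 Y23.04
M5

Since the viewBox matches the mm dimensions, user units are millimetres directly. The only transform is the Y-flip y_m = 137.78 − y_svg.

Shape 1 is a regular polygon drawn with `<path>`. Its stroke #0000ff means engrave at S347, F4032. After flipping Y the toolpath is (114.24,58.96) → (87.54,36.89) → (53.65,44.01) → (38.08,74.94) → (52.55,106.40) → (86.18,114.70) → (113.63,93.58) → (114.24,58.96), returning to the start.

Shape 2 is a open polyline drawn with `<polyline>`. Its stroke #0000ff means engrave at S347, F4032. After flipping Y the toolpath is (5.64,65.00) → (139.17,75.82) → (90.87,15.33) → (93.74,36.93).

Shape 3 is a quadratic bezier drawn with `<path>`. Its stroke #0000ff means engrave at S347, F4032. After flipping Y the toolpath is (83.03,97.12) → (104.59,61.54) → (112.18,36.84) → (105.80,23.04).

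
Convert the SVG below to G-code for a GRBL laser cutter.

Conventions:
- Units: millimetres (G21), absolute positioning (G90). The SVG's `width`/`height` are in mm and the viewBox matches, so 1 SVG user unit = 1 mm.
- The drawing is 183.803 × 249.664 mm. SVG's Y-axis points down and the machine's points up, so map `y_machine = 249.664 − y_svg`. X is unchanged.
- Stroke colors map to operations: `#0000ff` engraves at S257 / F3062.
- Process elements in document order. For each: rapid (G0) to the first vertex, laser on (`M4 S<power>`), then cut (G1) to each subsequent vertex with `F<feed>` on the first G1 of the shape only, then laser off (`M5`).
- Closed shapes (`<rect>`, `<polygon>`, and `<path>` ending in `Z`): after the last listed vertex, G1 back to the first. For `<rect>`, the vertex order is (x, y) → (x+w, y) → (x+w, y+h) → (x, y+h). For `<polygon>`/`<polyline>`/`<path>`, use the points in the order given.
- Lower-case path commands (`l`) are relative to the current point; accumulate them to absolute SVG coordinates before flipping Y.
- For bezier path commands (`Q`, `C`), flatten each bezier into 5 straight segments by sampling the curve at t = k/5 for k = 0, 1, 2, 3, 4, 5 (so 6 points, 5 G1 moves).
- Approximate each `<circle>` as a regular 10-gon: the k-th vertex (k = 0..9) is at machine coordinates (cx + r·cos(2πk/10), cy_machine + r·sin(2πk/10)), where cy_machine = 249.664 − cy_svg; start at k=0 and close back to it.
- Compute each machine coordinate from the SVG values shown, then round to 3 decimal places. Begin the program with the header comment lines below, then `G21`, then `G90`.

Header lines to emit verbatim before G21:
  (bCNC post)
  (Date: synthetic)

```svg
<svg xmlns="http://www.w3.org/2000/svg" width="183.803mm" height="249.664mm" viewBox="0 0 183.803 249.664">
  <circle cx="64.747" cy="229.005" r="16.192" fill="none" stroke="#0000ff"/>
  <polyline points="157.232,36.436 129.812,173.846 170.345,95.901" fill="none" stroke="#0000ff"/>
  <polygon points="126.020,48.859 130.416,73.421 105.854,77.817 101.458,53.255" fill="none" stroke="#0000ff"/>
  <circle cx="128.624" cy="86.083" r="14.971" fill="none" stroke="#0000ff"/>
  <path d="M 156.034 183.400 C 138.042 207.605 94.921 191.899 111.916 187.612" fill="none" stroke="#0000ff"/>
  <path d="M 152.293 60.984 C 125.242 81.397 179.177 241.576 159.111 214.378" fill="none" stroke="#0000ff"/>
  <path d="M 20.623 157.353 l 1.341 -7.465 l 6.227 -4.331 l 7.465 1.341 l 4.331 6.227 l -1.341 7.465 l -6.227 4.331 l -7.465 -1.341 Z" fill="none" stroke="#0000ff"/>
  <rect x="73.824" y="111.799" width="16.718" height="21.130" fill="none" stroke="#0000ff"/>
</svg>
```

Since the viewBox matches the mm dimensions, user units are millimetres directly. The only transform is the Y-flip y_m = 249.664 − y_svg.

Shape 1 is a circle drawn with `<circle>`. Its stroke #0000ff means engrave at S257, F3062. After flipping Y the toolpath is (80.939,20.659) → (77.847,30.176) → (69.751,36.059) → (59.743,36.059) → (51.647,30.176) → (48.555,20.659) → (51.647,11.142) → (59.743,5.259) → (69.751,5.259) → (77.847,11.142) → (80.939,20.659), returning to the start.

Shape 2 is a open polyline drawn with `<polyline>`. Its stroke #0000ff means engrave at S257, F3062. After flipping Y the toolpath is (157.232,213.228) → (129.812,75.818) → (170.345,153.763).

Shape 3 is a regular polygon drawn with `<polygon>`. Its stroke #0000ff means engrave at S257, F3062. After flipping Y the toolpath is (126.020,200.805) → (130.416,176.243) → (105.854,171.847) → (101.458,196.409) → (126.020,200.805), returning to the start.

Shape 4 is a circle drawn with `<circle>`. Its stroke #0000ff means engrave at S257, F3062. After flipping Y the toolpath is (143.595,163.581) → (140.736,172.381) → (133.250,177.819) → (123.998,177.819) → (116.512,172.381) → (113.653,163.581) → (116.512,154.781) → (123.998,149.343) → (133.250,149.343) → (140.736,154.781) → (143.595,163.581), returning to the start.

Shape 5 is a cubic bezier drawn with `<path>`. Its stroke #0000ff means engrave at S257, F3062. After flipping Y the toolpath is (156.034,66.264) → (142.905,56.120) → (127.837,53.090) → (114.922,54.712) → (108.251,58.520) → (111.916,62.052).

Shape 6 is a cubic bezier drawn with `<path>`. Its stroke #0000ff means engrave at S257, F3062. After flipping Y the toolpath is (152.293,188.680) → (144.541,162.277) → (148.786,118.034) → (157.589,71.652) → (163.510,38.835) → (159.111,35.286).

Shape 7 is a regular polygon drawn with `<path>`. Its stroke #0000ff means engrave at S257, F3062. After flipping Y the toolpath is (20.623,92.311) → (21.964,99.776) → (28.191,104.107) → (35.656,102.766) → (39.987,96.539) → (38.646,89.074) → (32.419,84.743) → (24.954,86.084) → (20.623,92.311), returning to the start.

Shape 8 is a rectangle drawn with `<rect>`. Its stroke #0000ff means engrave at S257, F3062. After flipping Y the toolpath is (73.824,137.865) → (90.542,137.865) → (90.542,116.735) → (73.824,116.735) → (73.824,137.865), returning to the start.

(bCNC post)
(Date: synthetic)
G21
G90
G0 X80.939 Y20.659
M4 S257
G1 X77.847 Y30.176 F3062
G1 X69.751 Y36.059
G1 X59.743 Y36.059
G1 X51.647 Y30.176
G1 X48.555 Y20.659
G1 X51.647 Y11.142
G1 X59.743 Y5.259
G1 X69.751 Y5.259
G1 X77.847 Y11.142
G1 X80.939 Y20.659
M5
G0 X157.232 Y213.228
M4 S257
G1 X129.812 Y75.818 F3062
G1 X170.345 Y153.763
M5
G0 X126.020 Y200.805
M4 S257
G1 X130.416 Y176.243 F3062
G1 X105.854 Y171.847
G1 X101.458 Y196.409
G1 X126.020 Y200.805
M5
G0 X143.595 Y163.581
M4 S257
G1 X140.736 Y172.381 F3062
G1 X133.250 Y177.819
G1 X123.998 Y177.819
G1 X116.512 Y172.381
G1 X113.653 Y163.581
G1 X116.512 Y154.781
G1 X123.998 Y149.343
G1 X133.250 Y149.343
G1 X140.736 Y154.781
G1 X143.595 Y163.581
M5
G0 X156.034 Y66.264
M4 S257
G1 X142.905 Y56.120 F3062
G1 X127.837 Y53.090
G1 X114.922 Y54.712
G1 X108.251 Y58.520
G1 X111.916 Y62.052
M5
G0 X152.293 Y188.680
M4 S257
G1 X144.541 Y162.277 F3062
G1 X148.786 Y118.034
G1 X157.589 Y71.652
G1 X163.510 Y38.835
G1 X159.111 Y35.286
M5
G0 X20.623 Y92.311
M4 S257
G1 X21.964 Y99.776 F3062
G1 X28.191 Y104.107
G1 X35.656 Y102.766
G1 X39.987 Y96.539
G1 X38.646 Y89.074
G1 X32.419 Y84.743
G1 X24.954 Y86.084
G1 X20.623 Y92.311
M5
G0 X73.824 Y137.865
M4 S257
G1 X90.542 Y137.865 F3062
G1 X90.542 Y116.735
G1 X73.824 Y116.735
G1 X73.824 Y137.865
M5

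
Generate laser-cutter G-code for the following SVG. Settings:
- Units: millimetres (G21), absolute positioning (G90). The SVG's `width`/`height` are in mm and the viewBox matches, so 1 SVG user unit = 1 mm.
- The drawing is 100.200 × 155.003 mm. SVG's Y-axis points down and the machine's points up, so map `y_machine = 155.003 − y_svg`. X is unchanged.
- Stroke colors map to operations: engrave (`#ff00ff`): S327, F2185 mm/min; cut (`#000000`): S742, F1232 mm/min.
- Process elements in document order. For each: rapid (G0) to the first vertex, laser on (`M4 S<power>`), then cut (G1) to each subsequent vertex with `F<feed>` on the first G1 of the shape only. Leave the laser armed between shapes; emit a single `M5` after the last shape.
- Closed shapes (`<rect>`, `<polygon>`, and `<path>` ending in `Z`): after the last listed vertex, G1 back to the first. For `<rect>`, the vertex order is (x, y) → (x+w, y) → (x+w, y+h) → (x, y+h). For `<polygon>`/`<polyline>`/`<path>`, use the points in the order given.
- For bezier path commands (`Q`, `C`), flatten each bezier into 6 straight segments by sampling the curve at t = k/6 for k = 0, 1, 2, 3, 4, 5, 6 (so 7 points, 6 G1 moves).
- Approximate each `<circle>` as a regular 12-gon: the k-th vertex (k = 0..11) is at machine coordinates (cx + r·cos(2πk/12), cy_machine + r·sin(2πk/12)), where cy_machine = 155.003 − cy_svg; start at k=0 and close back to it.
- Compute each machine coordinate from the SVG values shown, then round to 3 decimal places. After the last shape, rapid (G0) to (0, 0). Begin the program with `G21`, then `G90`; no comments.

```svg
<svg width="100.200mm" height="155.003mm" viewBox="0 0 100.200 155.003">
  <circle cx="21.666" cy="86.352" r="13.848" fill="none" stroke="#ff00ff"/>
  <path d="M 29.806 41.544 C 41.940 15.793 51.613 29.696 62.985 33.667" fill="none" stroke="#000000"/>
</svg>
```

viewBox `0 0 100.200 155.003` with mm width/height → 1 unit = 1 mm. Flip: y_m = 155.003 − y_svg.

**Shape 1** — `<circle>` circle, stroke `#ff00ff` → engrave (S327, F2185). Machine vertices: (35.514,68.651) → (33.659,75.575) → (28.590,80.644) → (21.666,82.499) → (14.742,80.644) → (9.673,75.575) → (7.818,68.651) → (9.673,61.727) → (14.742,56.658) → (21.666,54.803) → (28.590,56.658) → (33.659,61.727) → (35.514,68.651). Closed: final G1 returns to the first vertex.

**Shape 2** — `<path>` cubic bezier, stroke `#000000` → cut (S742, F1232). Control points (SVG): P0=(29.806,41.544), P1=(41.940,15.793), P2=(51.613,29.696), P3=(62.985,33.667); sampled at t=k/6. Machine vertices: (29.806,113.459) → (35.687,123.260) → (41.274,127.829) → (46.681,128.543) → (52.025,126.781) → (57.421,123.920) → (62.985,121.336). Open path.

G21
G90
G0 X35.514 Y68.651
M4 S327
G1 X33.659 Y75.575 F2185
G1 X28.590 Y80.644
G1 X21.666 Y82.499
G1 X14.742 Y80.644
G1 X9.673 Y75.575
G1 X7.818 Y68.651
G1 X9.673 Y61.727
G1 X14.742 Y56.658
G1 X21.666 Y54.803
G1 X28.590 Y56.658
G1 X33.659 Y61.727
G1 X35.514 Y68.651
G0 X29.806 Y113.459
M4 S742
G1 X35.687 Y123.260 F1232
G1 X41.274 Y127.829
G1 X46.681 Y128.543
G1 X52.025 Y126.781
G1 X57.421 Y123.920
G1 X62.985 Y121.336
M5
G0 X0.000 Y0.000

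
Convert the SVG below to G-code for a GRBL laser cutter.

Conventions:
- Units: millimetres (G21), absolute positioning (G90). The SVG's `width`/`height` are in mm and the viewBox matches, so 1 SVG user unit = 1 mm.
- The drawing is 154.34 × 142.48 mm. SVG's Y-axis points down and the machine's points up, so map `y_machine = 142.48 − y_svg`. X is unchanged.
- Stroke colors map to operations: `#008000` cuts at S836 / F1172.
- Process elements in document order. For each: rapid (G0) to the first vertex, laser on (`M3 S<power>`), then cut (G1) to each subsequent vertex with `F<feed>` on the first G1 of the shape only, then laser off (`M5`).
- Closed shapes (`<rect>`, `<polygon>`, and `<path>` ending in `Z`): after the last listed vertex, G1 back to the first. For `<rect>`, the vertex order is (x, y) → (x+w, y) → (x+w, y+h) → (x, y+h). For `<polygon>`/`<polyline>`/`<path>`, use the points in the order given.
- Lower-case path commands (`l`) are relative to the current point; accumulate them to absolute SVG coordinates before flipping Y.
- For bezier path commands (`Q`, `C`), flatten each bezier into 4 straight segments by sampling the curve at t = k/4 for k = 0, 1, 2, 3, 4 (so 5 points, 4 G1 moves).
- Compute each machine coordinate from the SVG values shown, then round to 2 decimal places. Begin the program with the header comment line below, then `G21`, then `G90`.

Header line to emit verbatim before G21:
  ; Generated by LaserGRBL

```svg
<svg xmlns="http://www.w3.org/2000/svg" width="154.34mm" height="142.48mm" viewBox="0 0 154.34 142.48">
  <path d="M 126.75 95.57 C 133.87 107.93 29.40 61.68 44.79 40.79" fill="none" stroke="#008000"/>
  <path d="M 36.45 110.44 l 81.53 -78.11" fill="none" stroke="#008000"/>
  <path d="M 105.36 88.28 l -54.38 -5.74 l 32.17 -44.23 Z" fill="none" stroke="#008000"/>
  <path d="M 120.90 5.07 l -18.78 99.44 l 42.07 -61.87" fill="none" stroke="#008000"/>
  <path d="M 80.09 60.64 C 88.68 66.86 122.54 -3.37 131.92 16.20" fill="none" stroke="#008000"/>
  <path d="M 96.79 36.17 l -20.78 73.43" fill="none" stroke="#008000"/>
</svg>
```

; Generated by LaserGRBL
G21
G90
G0 X126.75 Y46.91
M3 S836
G1 X114.78 Y47.32 F1172
G1 X82.67 Y61.83
G1 X52.10 Y82.58
G1 X44.79 Y101.69
M5
G0 X36.45 Y32.04
M3 S836
G1 X117.98 Y110.15 F1172
M5
G0 X105.36 Y54.20
M3 S836
G1 X50.98 Y59.94 F1172
G1 X83.15 Y104.17
G1 X105.36 Y54.20
M5
G0 X120.90 Y137.41
M3 S836
G1 X102.12 Y37.97 F1172
G1 X144.19 Y99.84
M5
G0 X80.09 Y81.84
M3 S836
G1 X90.49 Y88.91 F1172
G1 X105.71 Y109.07
G1 X121.07 Y126.72
G1 X131.92 Y126.28
M5
G0 X96.79 Y106.31
M3 S836
G1 X76.01 Y32.88 F1172
M5

Since the viewBox matches the mm dimensions, user units are millimetres directly. The only transform is the Y-flip y_m = 142.48 − y_svg.

Shape 1 is a cubic bezier drawn with `<path>`. Its stroke #008000 means cut at S836, F1172. After flipping Y the toolpath is (126.75,46.91) → (114.78,47.32) → (82.67,61.83) → (52.10,82.58) → (44.79,101.69).

Shape 2 is a line segment drawn with `<path>`. Its stroke #008000 means cut at S836, F1172. After flipping Y the toolpath is (36.45,32.04) → (117.98,110.15).

Shape 3 is a regular polygon drawn with `<path>`. Its stroke #008000 means cut at S836, F1172. After flipping Y the toolpath is (105.36,54.20) → (50.98,59.94) → (83.15,104.17) → (105.36,54.20), returning to the start.

Shape 4 is a open polyline drawn with `<path>`. Its stroke #008000 means cut at S836, F1172. After flipping Y the toolpath is (120.90,137.41) → (102.12,37.97) → (144.19,99.84).

Shape 5 is a cubic bezier drawn with `<path>`. Its stroke #008000 means cut at S836, F1172. After flipping Y the toolpath is (80.09,81.84) → (90.49,88.91) → (105.71,109.07) → (121.07,126.72) → (131.92,126.28).

Shape 6 is a line segment drawn with `<path>`. Its stroke #008000 means cut at S836, F1172. After flipping Y the toolpath is (96.79,106.31) → (76.01,32.88).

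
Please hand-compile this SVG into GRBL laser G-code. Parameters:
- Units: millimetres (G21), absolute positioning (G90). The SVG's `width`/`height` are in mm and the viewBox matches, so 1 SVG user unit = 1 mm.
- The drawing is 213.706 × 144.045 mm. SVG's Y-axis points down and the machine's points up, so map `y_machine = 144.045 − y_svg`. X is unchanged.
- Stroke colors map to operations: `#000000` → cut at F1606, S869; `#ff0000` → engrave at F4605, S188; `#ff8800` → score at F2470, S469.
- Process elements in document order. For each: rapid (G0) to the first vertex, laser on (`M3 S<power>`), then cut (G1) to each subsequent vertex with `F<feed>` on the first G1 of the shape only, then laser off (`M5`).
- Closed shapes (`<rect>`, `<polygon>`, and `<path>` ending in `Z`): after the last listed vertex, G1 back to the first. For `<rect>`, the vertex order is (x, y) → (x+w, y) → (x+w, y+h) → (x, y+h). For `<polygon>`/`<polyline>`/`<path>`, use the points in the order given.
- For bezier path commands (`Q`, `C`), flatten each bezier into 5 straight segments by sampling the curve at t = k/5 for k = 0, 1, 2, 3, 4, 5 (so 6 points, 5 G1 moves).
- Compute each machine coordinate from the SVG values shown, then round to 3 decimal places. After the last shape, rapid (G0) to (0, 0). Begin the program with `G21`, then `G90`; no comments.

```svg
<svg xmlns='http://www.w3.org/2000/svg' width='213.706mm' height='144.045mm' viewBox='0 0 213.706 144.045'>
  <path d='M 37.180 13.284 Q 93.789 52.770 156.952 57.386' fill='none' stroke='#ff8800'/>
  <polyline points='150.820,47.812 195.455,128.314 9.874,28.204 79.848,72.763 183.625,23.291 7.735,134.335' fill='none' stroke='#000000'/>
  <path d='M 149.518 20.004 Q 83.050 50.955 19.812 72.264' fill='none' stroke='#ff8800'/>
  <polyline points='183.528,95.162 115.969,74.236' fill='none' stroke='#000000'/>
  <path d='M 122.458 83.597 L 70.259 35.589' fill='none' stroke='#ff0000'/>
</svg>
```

G21
G90
G0 X37.180 Y130.761
M3 S469
G1 X60.086 Y116.361 F2470
G1 X83.516 Y104.751
G1 X107.470 Y95.931
G1 X131.949 Y89.900
G1 X156.952 Y86.659
M5
G0 X150.820 Y96.233
M3 S869
G1 X195.455 Y15.731 F1606
G1 X9.874 Y115.841
G1 X79.848 Y71.282
G1 X183.625 Y120.754
G1 X7.735 Y9.710
M5
G0 X149.518 Y124.041
M3 S469
G1 X123.060 Y112.046 F2470
G1 X96.860 Y100.823
G1 X70.919 Y90.371
G1 X45.236 Y80.690
G1 X19.812 Y71.781
M5
G0 X183.528 Y48.883
M3 S869
G1 X115.969 Y69.809 F1606
M5
G0 X122.458 Y60.448
M3 S188
G1 X70.259 Y108.456 F4605
M5
G0 X0.000 Y0.000

Since the viewBox matches the mm dimensions, user units are millimetres directly. The only transform is the Y-flip y_m = 144.045 − y_svg.

Shape 1 is a quadratic bezier drawn with `<path>`. Its stroke #ff8800 means score at S469, F2470. After flipping Y the toolpath is (37.180,130.761) → (60.086,116.361) → (83.516,104.751) → (107.470,95.931) → (131.949,89.900) → (156.952,86.659).

Shape 2 is a open polyline drawn with `<polyline>`. Its stroke #000000 means cut at S869, F1606. After flipping Y the toolpath is (150.820,96.233) → (195.455,15.731) → (9.874,115.841) → (79.848,71.282) → (183.625,120.754) → (7.735,9.710).

Shape 3 is a quadratic bezier drawn with `<path>`. Its stroke #ff8800 means score at S469, F2470. After flipping Y the toolpath is (149.518,124.041) → (123.060,112.046) → (96.860,100.823) → (70.919,90.371) → (45.236,80.690) → (19.812,71.781).

Shape 4 is a line segment drawn with `<polyline>`. Its stroke #000000 means cut at S869, F1606. After flipping Y the toolpath is (183.528,48.883) → (115.969,69.809).

Shape 5 is a line segment drawn with `<path>`. Its stroke #ff0000 means engrave at S188, F4605. After flipping Y the toolpath is (122.458,60.448) → (70.259,108.456).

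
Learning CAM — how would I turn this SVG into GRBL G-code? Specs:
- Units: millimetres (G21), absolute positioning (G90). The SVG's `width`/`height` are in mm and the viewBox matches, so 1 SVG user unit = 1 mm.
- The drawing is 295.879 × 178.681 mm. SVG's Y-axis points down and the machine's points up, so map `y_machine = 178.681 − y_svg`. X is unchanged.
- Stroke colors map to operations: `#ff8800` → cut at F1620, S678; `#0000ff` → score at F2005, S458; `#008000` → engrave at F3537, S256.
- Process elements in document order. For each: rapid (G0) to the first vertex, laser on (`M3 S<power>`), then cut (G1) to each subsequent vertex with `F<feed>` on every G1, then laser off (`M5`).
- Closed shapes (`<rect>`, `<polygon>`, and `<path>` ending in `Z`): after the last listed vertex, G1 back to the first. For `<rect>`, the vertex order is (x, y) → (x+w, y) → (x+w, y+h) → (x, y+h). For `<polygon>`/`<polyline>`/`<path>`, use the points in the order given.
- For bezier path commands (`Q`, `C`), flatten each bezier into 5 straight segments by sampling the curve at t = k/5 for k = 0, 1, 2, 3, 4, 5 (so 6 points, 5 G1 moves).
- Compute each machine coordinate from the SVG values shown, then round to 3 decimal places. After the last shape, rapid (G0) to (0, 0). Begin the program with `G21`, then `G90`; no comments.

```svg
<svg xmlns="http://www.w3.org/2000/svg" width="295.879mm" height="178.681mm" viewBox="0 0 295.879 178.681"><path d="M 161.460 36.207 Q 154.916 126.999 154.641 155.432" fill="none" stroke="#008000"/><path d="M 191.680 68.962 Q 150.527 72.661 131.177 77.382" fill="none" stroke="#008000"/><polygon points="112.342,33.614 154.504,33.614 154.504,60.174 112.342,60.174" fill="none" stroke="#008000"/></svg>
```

G21
G90
G0 X161.460 Y142.474
M3 S256
G1 X159.093 Y108.652 F3537
G1 X157.228 Y79.818 F3537
G1 X155.864 Y55.973 F3537
G1 X155.002 Y37.117 F3537
G1 X154.641 Y23.249 F3537
M5
G0 X191.680 Y109.719
M3 S256
G1 X176.091 Y108.199 F3537
G1 X162.246 Y106.596 F3537
G1 X150.145 Y104.912 F3537
G1 X139.789 Y103.147 F3537
G1 X131.177 Y101.299 F3537
M5
G0 X112.342 Y145.067
M3 S256
G1 X154.504 Y145.067 F3537
G1 X154.504 Y118.507 F3537
G1 X112.342 Y118.507 F3537
G1 X112.342 Y145.067 F3537
M5
G0 X0.000 Y0.000

Since the viewBox matches the mm dimensions, user units are millimetres directly. The only transform is the Y-flip y_m = 178.681 − y_svg.

Shape 1 is a quadratic bezier drawn with `<path>`. Its stroke #008000 means engrave at S256, F3537. After flipping Y the toolpath is (161.460,142.474) → (159.093,108.652) → (157.228,79.818) → (155.864,55.973) → (155.002,37.117) → (154.641,23.249).

Shape 2 is a quadratic bezier drawn with `<path>`. Its stroke #008000 means engrave at S256, F3537. After flipping Y the toolpath is (191.680,109.719) → (176.091,108.199) → (162.246,106.596) → (150.145,104.912) → (139.789,103.147) → (131.177,101.299).

Shape 3 is a rectangle drawn with `<polygon>`. Its stroke #008000 means engrave at S256, F3537. After flipping Y the toolpath is (112.342,145.067) → (154.504,145.067) → (154.504,118.507) → (112.342,118.507) → (112.342,145.067), returning to the start.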